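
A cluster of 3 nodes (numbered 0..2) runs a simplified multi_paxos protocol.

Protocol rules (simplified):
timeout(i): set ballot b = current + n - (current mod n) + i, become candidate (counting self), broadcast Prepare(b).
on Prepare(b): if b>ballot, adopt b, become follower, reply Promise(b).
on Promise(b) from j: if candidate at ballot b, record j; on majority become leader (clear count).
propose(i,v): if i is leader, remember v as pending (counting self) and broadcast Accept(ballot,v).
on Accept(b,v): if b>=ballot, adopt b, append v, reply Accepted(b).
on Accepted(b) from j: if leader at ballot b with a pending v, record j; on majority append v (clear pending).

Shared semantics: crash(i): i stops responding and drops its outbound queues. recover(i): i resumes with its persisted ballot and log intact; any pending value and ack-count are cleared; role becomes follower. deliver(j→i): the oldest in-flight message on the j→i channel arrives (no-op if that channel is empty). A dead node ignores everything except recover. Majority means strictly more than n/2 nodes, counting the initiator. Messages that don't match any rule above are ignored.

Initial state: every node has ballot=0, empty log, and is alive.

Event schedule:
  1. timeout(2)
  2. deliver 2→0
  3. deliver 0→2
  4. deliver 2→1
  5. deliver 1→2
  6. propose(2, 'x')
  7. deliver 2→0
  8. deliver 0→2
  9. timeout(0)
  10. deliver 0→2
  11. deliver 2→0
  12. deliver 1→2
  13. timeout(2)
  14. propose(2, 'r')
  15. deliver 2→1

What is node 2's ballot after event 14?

[1] timeout(2) → N2(cand b5 [-])
[2] deliver 2→0 → N0(foll b5 [-])
[3] deliver 0→2 → N2(lead b5 [-])
[4] deliver 2→1 → N1(foll b5 [-])
[5] deliver 1→2 → ∅
[6] propose(2,'x') → ∅
[7] deliver 2→0 → N0(foll b5 [x])
[8] deliver 0→2 → N2(lead b5 [x])
[9] timeout(0) → N0(cand b6 [x])
[10] deliver 0→2 → N2(foll b6 [x])
[11] deliver 2→0 → N0(lead b6 [x])
[12] deliver 1→2 → ∅
[13] timeout(2) → N2(cand b11 [x])
[14] propose(2,'r') → ∅

11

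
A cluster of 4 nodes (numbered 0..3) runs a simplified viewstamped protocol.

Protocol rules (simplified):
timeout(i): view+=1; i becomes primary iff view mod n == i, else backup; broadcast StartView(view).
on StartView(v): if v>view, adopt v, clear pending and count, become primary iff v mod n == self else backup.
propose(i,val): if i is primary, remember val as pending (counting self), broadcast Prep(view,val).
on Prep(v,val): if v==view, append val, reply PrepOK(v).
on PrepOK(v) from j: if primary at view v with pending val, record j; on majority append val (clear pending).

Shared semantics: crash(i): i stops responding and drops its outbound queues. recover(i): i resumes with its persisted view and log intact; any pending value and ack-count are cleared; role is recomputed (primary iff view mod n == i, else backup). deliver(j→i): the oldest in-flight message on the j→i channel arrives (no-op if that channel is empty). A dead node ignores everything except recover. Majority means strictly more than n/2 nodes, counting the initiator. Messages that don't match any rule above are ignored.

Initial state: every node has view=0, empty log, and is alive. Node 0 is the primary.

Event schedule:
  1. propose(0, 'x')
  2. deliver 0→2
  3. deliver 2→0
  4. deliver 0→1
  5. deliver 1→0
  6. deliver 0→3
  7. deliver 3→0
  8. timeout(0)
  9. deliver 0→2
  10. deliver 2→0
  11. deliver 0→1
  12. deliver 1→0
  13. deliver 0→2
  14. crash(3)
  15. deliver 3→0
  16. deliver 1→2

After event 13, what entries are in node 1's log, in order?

x

e1 propose(0,'x'): ·
e2 deliver 0→2: 2[back,v=0,x]
e3 deliver 2→0: ·
e4 deliver 0→1: 1[back,v=0,x]
e5 deliver 1→0: 0[prim,v=0,x]
e6 deliver 0→3: 3[back,v=0,x]
e7 deliver 3→0: ·
e8 timeout(0): 0[back,v=1,x]
e9 deliver 0→2: 2[back,v=1,x]
e10 deliver 2→0: ·
e11 deliver 0→1: 1[prim,v=1,x]
e12 deliver 1→0: ·
e13 deliver 0→2: ·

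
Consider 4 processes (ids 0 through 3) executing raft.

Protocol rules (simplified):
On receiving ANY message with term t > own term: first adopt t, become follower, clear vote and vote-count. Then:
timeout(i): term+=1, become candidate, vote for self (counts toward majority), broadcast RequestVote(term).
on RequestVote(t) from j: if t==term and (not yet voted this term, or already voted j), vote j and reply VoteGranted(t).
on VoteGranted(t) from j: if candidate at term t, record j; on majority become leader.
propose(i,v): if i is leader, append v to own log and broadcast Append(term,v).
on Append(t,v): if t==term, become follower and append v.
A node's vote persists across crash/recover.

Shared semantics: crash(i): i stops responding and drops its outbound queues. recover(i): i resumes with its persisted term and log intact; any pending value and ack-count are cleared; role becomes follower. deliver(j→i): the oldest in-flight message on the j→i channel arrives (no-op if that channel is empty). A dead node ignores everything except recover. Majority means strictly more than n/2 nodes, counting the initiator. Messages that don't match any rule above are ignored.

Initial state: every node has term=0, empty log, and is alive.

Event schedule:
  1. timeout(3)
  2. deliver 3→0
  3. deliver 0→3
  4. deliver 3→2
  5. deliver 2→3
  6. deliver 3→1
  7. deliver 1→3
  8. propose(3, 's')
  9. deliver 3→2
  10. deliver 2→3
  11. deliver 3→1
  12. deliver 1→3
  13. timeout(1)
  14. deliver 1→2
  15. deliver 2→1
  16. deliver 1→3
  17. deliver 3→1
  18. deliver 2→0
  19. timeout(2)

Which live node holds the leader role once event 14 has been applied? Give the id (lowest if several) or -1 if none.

after 1 — timeout(3): n3:cand/t1/[-]
after 2 — deliver 3→0: n0:foll/t1/[-]
after 3 — deliver 0→3: ·
after 4 — deliver 3→2: n2:foll/t1/[-]
after 5 — deliver 2→3: n3:lead/t1/[-]
after 6 — deliver 3→1: n1:foll/t1/[-]
after 7 — deliver 1→3: ·
after 8 — propose(3,'s'): n3:lead/t1/[s]
after 9 — deliver 3→2: n2:foll/t1/[s]
after 10 — deliver 2→3: ·
after 11 — deliver 3→1: n1:foll/t1/[s]
after 12 — deliver 1→3: ·
after 13 — timeout(1): n1:cand/t2/[s]
after 14 — deliver 1→2: n2:foll/t2/[s]

3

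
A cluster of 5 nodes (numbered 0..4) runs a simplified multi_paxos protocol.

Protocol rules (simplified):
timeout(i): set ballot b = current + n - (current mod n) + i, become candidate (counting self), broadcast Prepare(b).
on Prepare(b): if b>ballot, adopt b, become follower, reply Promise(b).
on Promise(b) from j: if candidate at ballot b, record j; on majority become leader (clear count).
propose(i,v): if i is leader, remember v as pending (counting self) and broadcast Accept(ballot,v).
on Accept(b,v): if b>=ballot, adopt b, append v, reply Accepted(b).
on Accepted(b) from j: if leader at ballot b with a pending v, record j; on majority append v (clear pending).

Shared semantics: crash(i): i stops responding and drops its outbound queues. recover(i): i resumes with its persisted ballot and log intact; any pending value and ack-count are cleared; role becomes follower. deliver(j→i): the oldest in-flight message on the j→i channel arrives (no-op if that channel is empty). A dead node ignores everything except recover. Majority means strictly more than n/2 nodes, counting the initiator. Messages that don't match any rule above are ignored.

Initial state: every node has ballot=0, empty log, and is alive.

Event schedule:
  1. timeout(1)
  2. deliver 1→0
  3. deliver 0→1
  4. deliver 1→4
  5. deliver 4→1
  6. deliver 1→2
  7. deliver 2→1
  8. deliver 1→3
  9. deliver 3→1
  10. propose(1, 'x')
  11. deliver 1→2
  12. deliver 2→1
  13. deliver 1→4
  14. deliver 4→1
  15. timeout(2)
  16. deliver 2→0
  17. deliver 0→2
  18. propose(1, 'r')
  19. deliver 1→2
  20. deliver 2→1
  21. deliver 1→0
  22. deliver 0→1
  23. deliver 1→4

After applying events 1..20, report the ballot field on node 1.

e1 timeout(1): 1[cand,b=6,-]
e2 deliver 1→0: 0[foll,b=6,-]
e3 deliver 0→1: ·
e4 deliver 1→4: 4[foll,b=6,-]
e5 deliver 4→1: 1[lead,b=6,-]
e6 deliver 1→2: 2[foll,b=6,-]
e7 deliver 2→1: ·
e8 deliver 1→3: 3[foll,b=6,-]
e9 deliver 3→1: ·
e10 propose(1,'x'): ·
e11 deliver 1→2: 2[foll,b=6,x]
e12 deliver 2→1: ·
e13 deliver 1→4: 4[foll,b=6,x]
e14 deliver 4→1: 1[lead,b=6,x]
e15 timeout(2): 2[cand,b=12,x]
e16 deliver 2→0: 0[foll,b=12,-]
e17 deliver 0→2: ·
e18 propose(1,'r'): ·
e19 deliver 1→2: ·
e20 deliver 2→1: 1[foll,b=12,x]

12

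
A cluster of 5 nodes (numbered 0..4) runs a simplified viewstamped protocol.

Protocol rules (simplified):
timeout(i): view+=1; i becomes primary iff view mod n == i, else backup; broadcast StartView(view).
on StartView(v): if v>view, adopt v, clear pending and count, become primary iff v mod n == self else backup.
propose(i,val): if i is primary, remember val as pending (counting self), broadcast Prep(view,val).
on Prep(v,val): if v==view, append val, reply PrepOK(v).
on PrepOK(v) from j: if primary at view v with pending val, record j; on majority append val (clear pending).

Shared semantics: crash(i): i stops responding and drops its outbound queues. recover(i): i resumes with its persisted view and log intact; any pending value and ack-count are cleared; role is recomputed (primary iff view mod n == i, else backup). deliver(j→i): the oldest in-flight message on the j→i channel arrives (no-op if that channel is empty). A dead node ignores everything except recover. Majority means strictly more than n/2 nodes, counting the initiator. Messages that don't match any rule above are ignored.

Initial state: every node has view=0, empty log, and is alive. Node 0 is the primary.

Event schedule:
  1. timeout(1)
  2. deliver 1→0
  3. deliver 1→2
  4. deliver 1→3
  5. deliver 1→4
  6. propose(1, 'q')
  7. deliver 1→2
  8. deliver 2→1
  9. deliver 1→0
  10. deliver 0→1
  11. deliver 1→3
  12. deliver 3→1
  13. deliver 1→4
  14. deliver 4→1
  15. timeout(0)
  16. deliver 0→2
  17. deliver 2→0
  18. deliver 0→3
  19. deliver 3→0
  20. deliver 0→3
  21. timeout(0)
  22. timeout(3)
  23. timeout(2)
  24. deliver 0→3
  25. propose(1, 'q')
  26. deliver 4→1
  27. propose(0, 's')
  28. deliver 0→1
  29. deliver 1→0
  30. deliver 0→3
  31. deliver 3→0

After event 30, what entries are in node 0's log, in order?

after 1 — timeout(1): n1:prim/v1/[-]
after 2 — deliver 1→0: n0:back/v1/[-]
after 3 — deliver 1→2: n2:back/v1/[-]
after 4 — deliver 1→3: n3:back/v1/[-]
after 5 — deliver 1→4: n4:back/v1/[-]
after 6 — propose(1,'q'): ·
after 7 — deliver 1→2: n2:back/v1/[q]
after 8 — deliver 2→1: ·
after 9 — deliver 1→0: n0:back/v1/[q]
after 10 — deliver 0→1: n1:prim/v1/[q]
after 11 — deliver 1→3: n3:back/v1/[q]
after 12 — deliver 3→1: ·
after 13 — deliver 1→4: n4:back/v1/[q]
after 14 — deliver 4→1: ·
after 15 — timeout(0): n0:back/v2/[q]
after 16 — deliver 0→2: n2:prim/v2/[q]
after 17 — deliver 2→0: ·
after 18 — deliver 0→3: n3:back/v2/[q]
after 19 — deliver 3→0: ·
after 20 — deliver 0→3: ·
after 21 — timeout(0): n0:back/v3/[q]
after 22 — timeout(3): n3:prim/v3/[q]
after 23 — timeout(2): n2:back/v3/[q]
after 24 — deliver 0→3: ·
after 25 — propose(1,'q'): ·
after 26 — deliver 4→1: ·
after 27 — propose(0,'s'): ·
after 28 — deliver 0→1: n1:back/v2/[q]
after 29 — deliver 1→0: ·
after 30 — deliver 0→3: ·

q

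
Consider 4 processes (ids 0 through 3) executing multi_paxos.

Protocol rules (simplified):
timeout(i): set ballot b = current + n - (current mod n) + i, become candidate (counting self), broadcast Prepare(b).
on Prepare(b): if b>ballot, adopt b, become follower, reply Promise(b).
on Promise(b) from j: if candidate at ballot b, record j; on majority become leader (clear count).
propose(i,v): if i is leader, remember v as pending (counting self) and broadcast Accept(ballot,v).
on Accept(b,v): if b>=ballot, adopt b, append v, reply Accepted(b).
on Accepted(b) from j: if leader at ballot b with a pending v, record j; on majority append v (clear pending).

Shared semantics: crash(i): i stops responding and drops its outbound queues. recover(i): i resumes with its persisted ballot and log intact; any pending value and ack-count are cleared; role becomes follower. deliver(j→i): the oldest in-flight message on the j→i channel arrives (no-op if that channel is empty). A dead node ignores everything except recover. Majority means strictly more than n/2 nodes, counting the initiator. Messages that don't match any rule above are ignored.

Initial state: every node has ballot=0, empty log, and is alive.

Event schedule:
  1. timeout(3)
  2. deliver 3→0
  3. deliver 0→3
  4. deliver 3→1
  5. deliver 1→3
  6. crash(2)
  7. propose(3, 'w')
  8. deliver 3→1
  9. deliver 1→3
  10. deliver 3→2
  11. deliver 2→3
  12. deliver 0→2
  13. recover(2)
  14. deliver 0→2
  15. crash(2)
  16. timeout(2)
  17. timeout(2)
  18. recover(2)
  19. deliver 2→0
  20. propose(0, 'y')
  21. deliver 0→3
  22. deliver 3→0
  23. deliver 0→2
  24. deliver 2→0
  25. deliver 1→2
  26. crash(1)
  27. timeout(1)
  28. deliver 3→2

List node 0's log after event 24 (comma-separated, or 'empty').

[1] timeout(3) → N3(cand b7 [-])
[2] deliver 3→0 → N0(foll b7 [-])
[3] deliver 0→3 → ∅
[4] deliver 3→1 → N1(foll b7 [-])
[5] deliver 1→3 → N3(lead b7 [-])
[6] crash(2) → N2(✗foll b0 [-])
[7] propose(3,'w') → ∅
[8] deliver 3→1 → N1(foll b7 [w])
[9] deliver 1→3 → ∅
[10] deliver 3→2 → ∅
[11] deliver 2→3 → ∅
[12] deliver 0→2 → ∅
[13] recover(2) → N2(foll b0 [-])
[14] deliver 0→2 → ∅
[15] crash(2) → N2(✗foll b0 [-])
[16] timeout(2) → ∅
[17] timeout(2) → ∅
[18] recover(2) → N2(foll b0 [-])
[19] deliver 2→0 → ∅
[20] propose(0,'y') → ∅
[21] deliver 0→3 → ∅
[22] deliver 3→0 → N0(foll b7 [w])
[23] deliver 0→2 → ∅
[24] deliver 2→0 → ∅

w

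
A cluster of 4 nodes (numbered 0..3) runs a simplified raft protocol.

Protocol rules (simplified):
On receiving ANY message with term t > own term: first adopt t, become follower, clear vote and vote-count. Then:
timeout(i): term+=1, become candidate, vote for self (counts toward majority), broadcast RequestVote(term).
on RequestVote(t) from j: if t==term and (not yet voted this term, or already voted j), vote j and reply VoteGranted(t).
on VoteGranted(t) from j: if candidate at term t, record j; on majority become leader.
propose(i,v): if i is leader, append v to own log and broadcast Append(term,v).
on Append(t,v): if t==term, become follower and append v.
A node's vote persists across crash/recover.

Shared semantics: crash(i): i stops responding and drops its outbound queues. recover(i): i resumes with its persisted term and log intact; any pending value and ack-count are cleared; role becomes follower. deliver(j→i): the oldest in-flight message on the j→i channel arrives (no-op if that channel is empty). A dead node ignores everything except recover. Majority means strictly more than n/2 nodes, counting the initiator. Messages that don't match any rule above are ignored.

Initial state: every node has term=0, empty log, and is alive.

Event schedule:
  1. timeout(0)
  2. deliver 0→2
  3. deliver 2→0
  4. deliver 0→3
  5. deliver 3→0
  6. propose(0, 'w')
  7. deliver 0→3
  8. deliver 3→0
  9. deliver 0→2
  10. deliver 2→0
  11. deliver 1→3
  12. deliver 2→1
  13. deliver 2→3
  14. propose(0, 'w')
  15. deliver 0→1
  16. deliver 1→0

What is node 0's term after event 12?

1

e1 timeout(0): 0[cand,t=1,-]
e2 deliver 0→2: 2[foll,t=1,-]
e3 deliver 2→0: ·
e4 deliver 0→3: 3[foll,t=1,-]
e5 deliver 3→0: 0[lead,t=1,-]
e6 propose(0,'w'): 0[lead,t=1,w]
e7 deliver 0→3: 3[foll,t=1,w]
e8 deliver 3→0: ·
e9 deliver 0→2: 2[foll,t=1,w]
e10 deliver 2→0: ·
e11 deliver 1→3: ·
e12 deliver 2→1: ·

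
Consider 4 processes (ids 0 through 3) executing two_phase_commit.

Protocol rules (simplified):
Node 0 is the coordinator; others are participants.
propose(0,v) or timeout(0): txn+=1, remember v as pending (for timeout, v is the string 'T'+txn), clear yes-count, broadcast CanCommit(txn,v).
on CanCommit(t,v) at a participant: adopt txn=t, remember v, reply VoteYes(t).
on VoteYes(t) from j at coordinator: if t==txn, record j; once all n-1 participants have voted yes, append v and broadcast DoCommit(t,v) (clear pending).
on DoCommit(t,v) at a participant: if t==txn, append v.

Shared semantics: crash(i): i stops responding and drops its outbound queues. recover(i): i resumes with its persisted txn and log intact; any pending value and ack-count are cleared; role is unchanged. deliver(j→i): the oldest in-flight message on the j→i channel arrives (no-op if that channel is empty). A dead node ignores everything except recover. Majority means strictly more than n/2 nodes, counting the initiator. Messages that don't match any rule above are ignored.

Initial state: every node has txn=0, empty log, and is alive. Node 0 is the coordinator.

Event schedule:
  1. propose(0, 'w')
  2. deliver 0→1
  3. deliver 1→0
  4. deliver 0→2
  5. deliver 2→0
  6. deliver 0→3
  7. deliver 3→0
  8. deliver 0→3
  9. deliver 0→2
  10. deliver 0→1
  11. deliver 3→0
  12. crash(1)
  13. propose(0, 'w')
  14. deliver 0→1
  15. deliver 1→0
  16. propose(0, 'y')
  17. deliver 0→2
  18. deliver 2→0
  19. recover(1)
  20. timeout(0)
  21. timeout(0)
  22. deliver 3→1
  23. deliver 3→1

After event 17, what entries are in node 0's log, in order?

w

[1] propose(0,'w') → N0(coor t1 [-])
[2] deliver 0→1 → N1(part t1 [-])
[3] deliver 1→0 → ∅
[4] deliver 0→2 → N2(part t1 [-])
[5] deliver 2→0 → ∅
[6] deliver 0→3 → N3(part t1 [-])
[7] deliver 3→0 → N0(coor t1 [w])
[8] deliver 0→3 → N3(part t1 [w])
[9] deliver 0→2 → N2(part t1 [w])
[10] deliver 0→1 → N1(part t1 [w])
[11] deliver 3→0 → ∅
[12] crash(1) → N1(✗part t1 [w])
[13] propose(0,'w') → N0(coor t2 [w])
[14] deliver 0→1 → ∅
[15] deliver 1→0 → ∅
[16] propose(0,'y') → N0(coor t3 [w])
[17] deliver 0→2 → N2(part t2 [w])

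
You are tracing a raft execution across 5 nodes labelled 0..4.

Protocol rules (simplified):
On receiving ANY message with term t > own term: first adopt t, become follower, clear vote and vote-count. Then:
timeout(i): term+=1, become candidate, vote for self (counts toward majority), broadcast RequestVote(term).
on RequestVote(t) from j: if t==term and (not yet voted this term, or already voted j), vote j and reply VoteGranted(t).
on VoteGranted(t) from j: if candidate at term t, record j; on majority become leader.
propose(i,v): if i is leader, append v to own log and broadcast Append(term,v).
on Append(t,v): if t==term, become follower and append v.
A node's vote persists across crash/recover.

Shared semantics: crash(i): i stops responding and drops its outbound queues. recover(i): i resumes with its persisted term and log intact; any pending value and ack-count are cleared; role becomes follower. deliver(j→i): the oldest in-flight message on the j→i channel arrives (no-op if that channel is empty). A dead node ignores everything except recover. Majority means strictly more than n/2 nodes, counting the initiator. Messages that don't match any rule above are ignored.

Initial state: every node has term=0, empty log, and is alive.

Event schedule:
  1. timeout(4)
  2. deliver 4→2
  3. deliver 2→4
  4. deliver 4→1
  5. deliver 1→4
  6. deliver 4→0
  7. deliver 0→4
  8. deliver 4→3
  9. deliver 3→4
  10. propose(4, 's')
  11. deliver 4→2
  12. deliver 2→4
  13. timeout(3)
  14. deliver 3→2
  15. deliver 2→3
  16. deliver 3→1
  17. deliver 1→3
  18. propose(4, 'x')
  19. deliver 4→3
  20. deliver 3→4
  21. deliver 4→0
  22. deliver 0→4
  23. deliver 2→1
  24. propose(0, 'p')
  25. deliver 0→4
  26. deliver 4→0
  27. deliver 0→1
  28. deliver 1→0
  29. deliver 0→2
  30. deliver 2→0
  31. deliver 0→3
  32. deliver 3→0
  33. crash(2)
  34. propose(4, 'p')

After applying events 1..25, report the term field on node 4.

2

after 1 — timeout(4): n4:cand/t1/[-]
after 2 — deliver 4→2: n2:foll/t1/[-]
after 3 — deliver 2→4: ·
after 4 — deliver 4→1: n1:foll/t1/[-]
after 5 — deliver 1→4: n4:lead/t1/[-]
after 6 — deliver 4→0: n0:foll/t1/[-]
after 7 — deliver 0→4: ·
after 8 — deliver 4→3: n3:foll/t1/[-]
after 9 — deliver 3→4: ·
after 10 — propose(4,'s'): n4:lead/t1/[s]
after 11 — deliver 4→2: n2:foll/t1/[s]
after 12 — deliver 2→4: ·
after 13 — timeout(3): n3:cand/t2/[-]
after 14 — deliver 3→2: n2:foll/t2/[s]
after 15 — deliver 2→3: ·
after 16 — deliver 3→1: n1:foll/t2/[-]
after 17 — deliver 1→3: n3:lead/t2/[-]
after 18 — propose(4,'x'): n4:lead/t1/[s,x]
after 19 — deliver 4→3: ·
after 20 — deliver 3→4: n4:foll/t2/[s,x]
after 21 — deliver 4→0: n0:foll/t1/[s]
after 22 — deliver 0→4: ·
after 23 — deliver 2→1: ·
after 24 — propose(0,'p'): ·
after 25 — deliver 0→4: ·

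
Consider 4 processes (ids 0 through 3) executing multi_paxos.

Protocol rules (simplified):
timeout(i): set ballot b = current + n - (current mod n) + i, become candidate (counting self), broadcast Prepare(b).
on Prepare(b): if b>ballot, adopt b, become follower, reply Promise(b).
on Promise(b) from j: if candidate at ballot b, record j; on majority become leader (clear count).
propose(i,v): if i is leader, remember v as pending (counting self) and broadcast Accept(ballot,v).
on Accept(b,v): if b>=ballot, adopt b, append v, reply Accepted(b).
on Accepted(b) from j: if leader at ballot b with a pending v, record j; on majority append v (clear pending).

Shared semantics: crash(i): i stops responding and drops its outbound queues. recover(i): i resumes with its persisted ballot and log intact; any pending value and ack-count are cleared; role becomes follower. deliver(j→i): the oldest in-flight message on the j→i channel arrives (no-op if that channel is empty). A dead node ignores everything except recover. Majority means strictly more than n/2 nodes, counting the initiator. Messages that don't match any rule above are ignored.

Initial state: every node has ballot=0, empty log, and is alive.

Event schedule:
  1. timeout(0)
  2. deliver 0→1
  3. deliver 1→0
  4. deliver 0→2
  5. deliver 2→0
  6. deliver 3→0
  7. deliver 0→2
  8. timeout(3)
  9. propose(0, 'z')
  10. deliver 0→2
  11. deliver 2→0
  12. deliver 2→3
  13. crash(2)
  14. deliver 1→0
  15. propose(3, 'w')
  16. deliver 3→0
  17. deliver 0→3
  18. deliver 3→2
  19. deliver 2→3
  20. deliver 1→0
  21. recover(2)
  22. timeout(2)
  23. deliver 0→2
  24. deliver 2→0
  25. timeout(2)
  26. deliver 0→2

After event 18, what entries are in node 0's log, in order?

empty

[1] timeout(0) → N0(cand b4 [-])
[2] deliver 0→1 → N1(foll b4 [-])
[3] deliver 1→0 → ∅
[4] deliver 0→2 → N2(foll b4 [-])
[5] deliver 2→0 → N0(lead b4 [-])
[6] deliver 3→0 → ∅
[7] deliver 0→2 → ∅
[8] timeout(3) → N3(cand b7 [-])
[9] propose(0,'z') → ∅
[10] deliver 0→2 → N2(foll b4 [z])
[11] deliver 2→0 → ∅
[12] deliver 2→3 → ∅
[13] crash(2) → N2(✗foll b4 [z])
[14] deliver 1→0 → ∅
[15] propose(3,'w') → ∅
[16] deliver 3→0 → N0(foll b7 [-])
[17] deliver 0→3 → ∅
[18] deliver 3→2 → ∅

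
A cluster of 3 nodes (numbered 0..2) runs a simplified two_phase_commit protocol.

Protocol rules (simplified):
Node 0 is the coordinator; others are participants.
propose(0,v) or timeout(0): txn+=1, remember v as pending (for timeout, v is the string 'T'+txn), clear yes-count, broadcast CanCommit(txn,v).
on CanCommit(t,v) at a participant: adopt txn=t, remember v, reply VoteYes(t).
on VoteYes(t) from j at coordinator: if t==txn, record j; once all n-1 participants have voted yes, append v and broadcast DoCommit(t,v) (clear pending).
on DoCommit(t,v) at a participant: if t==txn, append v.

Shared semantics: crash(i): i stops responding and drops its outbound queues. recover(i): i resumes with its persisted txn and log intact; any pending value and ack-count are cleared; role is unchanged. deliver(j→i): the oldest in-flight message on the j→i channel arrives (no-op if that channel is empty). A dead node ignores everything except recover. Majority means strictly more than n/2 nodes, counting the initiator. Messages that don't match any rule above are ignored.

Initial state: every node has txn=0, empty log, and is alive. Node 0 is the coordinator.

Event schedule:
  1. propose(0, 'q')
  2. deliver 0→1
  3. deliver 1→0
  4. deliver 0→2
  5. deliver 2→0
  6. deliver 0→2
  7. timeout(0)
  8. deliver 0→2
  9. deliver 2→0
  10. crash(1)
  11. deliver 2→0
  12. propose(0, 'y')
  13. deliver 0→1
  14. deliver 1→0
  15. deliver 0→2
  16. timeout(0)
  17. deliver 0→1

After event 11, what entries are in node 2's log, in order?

q

step 1 propose(0,'q'): 0={coor,t=1,log=-}
step 2 deliver 0→1: 1={part,t=1,log=-}
step 3 deliver 1→0: —
step 4 deliver 0→2: 2={part,t=1,log=-}
step 5 deliver 2→0: 0={coor,t=1,log=q}
step 6 deliver 0→2: 2={part,t=1,log=q}
step 7 timeout(0): 0={coor,t=2,log=q}
step 8 deliver 0→2: 2={part,t=2,log=q}
step 9 deliver 2→0: —
step 10 crash(1): 1={✗part,t=1,log=-}
step 11 deliver 2→0: —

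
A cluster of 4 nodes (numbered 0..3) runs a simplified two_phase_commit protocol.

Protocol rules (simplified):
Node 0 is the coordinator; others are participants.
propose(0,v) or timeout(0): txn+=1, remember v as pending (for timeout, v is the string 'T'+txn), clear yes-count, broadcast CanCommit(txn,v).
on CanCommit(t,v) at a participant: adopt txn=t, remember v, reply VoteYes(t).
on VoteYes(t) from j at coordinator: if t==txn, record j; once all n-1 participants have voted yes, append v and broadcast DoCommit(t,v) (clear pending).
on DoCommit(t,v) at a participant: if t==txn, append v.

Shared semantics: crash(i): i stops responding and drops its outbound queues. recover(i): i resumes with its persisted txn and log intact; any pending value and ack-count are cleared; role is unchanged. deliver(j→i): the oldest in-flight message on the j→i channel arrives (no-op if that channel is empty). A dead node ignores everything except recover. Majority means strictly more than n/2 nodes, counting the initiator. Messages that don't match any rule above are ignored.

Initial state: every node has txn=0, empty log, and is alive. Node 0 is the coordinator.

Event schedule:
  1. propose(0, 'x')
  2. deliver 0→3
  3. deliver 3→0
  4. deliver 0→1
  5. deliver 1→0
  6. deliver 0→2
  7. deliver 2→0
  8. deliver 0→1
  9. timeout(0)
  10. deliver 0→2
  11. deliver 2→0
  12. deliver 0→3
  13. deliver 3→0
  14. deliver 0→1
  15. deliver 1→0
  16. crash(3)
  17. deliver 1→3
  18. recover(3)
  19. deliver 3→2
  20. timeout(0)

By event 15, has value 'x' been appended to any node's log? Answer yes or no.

yes

1. propose(0,'x'):  <0:coor t1 ->
2. deliver 0→3:  <3:part t1 ->
3. deliver 3→0:  nop
4. deliver 0→1:  <1:part t1 ->
5. deliver 1→0:  nop
6. deliver 0→2:  <2:part t1 ->
7. deliver 2→0:  <0:coor t1 x>
8. deliver 0→1:  <1:part t1 x>
9. timeout(0):  <0:coor t2 x>
10. deliver 0→2:  <2:part t1 x>
11. deliver 2→0:  nop
12. deliver 0→3:  <3:part t1 x>
13. deliver 3→0:  nop
14. deliver 0→1:  <1:part t2 x>
15. deliver 1→0:  nop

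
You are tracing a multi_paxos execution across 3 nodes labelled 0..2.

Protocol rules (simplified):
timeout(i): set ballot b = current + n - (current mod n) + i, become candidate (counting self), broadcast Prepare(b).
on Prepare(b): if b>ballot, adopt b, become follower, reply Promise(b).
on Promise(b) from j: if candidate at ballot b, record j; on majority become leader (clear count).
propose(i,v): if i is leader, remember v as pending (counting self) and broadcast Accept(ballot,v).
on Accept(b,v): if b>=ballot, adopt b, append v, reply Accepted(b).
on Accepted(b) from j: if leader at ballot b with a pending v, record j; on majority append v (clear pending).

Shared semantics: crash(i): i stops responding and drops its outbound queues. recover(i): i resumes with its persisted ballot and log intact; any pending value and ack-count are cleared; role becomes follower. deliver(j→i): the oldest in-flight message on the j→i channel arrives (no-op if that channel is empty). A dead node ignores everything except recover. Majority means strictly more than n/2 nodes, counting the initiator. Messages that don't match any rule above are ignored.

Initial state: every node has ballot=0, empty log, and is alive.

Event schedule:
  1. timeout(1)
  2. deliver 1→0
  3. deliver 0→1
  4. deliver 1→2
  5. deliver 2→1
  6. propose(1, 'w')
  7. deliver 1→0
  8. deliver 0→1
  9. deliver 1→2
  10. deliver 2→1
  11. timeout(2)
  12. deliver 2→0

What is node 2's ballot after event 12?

8

step 1 timeout(1): 1={cand,b=4,log=-}
step 2 deliver 1→0: 0={foll,b=4,log=-}
step 3 deliver 0→1: 1={lead,b=4,log=-}
step 4 deliver 1→2: 2={foll,b=4,log=-}
step 5 deliver 2→1: —
step 6 propose(1,'w'): —
step 7 deliver 1→0: 0={foll,b=4,log=w}
step 8 deliver 0→1: 1={lead,b=4,log=w}
step 9 deliver 1→2: 2={foll,b=4,log=w}
step 10 deliver 2→1: —
step 11 timeout(2): 2={cand,b=8,log=w}
step 12 deliver 2→0: 0={foll,b=8,log=w}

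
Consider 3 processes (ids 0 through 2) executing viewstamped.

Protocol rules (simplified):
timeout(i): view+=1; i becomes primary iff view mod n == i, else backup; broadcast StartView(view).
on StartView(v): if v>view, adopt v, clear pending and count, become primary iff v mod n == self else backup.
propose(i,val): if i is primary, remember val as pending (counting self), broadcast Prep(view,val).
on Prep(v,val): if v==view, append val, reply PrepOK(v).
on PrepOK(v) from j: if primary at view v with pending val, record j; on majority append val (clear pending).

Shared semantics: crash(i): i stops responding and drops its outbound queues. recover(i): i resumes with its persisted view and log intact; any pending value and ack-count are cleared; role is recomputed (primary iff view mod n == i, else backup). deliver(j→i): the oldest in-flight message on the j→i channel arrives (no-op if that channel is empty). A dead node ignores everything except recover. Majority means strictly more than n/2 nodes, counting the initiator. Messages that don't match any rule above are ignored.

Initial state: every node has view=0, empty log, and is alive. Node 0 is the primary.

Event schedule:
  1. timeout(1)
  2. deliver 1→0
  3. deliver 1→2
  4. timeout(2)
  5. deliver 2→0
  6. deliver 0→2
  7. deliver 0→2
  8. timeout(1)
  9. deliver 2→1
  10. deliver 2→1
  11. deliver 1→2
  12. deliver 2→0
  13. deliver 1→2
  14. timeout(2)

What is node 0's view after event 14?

step 1 timeout(1): 1={prim,v=1,log=-}
step 2 deliver 1→0: 0={back,v=1,log=-}
step 3 deliver 1→2: 2={back,v=1,log=-}
step 4 timeout(2): 2={prim,v=2,log=-}
step 5 deliver 2→0: 0={back,v=2,log=-}
step 6 deliver 0→2: —
step 7 deliver 0→2: —
step 8 timeout(1): 1={back,v=2,log=-}
step 9 deliver 2→1: —
step 10 deliver 2→1: —
step 11 deliver 1→2: —
step 12 deliver 2→0: —
step 13 deliver 1→2: —
step 14 timeout(2): 2={back,v=3,log=-}

2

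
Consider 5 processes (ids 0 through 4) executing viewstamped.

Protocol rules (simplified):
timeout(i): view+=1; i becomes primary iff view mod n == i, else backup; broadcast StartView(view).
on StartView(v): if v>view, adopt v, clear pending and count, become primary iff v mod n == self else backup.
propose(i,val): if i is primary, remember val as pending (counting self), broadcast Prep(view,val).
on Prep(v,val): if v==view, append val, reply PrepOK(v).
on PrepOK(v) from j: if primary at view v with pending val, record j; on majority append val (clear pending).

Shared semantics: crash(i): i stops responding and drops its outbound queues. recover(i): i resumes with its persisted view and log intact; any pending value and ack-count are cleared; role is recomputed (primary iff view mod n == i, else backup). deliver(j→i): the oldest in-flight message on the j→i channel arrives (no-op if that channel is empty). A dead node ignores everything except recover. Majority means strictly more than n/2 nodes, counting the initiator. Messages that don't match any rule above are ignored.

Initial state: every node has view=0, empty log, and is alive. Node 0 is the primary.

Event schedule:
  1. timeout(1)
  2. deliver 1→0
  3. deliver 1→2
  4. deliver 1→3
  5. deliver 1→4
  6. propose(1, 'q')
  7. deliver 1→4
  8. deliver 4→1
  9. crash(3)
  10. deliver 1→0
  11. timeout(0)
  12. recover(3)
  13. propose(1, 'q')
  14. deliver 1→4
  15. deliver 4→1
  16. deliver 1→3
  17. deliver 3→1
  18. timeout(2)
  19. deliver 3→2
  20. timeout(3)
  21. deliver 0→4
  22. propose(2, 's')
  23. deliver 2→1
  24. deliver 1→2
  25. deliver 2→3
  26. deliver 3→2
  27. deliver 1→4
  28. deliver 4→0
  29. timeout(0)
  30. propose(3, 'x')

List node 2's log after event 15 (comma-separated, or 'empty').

e1 timeout(1): 1[prim,v=1,-]
e2 deliver 1→0: 0[back,v=1,-]
e3 deliver 1→2: 2[back,v=1,-]
e4 deliver 1→3: 3[back,v=1,-]
e5 deliver 1→4: 4[back,v=1,-]
e6 propose(1,'q'): ·
e7 deliver 1→4: 4[back,v=1,q]
e8 deliver 4→1: ·
e9 crash(3): 3[✗back,v=1,-]
e10 deliver 1→0: 0[back,v=1,q]
e11 timeout(0): 0[back,v=2,q]
e12 recover(3): 3[back,v=1,-]
e13 propose(1,'q'): ·
e14 deliver 1→4: 4[back,v=1,q,q]
e15 deliver 4→1: ·

empty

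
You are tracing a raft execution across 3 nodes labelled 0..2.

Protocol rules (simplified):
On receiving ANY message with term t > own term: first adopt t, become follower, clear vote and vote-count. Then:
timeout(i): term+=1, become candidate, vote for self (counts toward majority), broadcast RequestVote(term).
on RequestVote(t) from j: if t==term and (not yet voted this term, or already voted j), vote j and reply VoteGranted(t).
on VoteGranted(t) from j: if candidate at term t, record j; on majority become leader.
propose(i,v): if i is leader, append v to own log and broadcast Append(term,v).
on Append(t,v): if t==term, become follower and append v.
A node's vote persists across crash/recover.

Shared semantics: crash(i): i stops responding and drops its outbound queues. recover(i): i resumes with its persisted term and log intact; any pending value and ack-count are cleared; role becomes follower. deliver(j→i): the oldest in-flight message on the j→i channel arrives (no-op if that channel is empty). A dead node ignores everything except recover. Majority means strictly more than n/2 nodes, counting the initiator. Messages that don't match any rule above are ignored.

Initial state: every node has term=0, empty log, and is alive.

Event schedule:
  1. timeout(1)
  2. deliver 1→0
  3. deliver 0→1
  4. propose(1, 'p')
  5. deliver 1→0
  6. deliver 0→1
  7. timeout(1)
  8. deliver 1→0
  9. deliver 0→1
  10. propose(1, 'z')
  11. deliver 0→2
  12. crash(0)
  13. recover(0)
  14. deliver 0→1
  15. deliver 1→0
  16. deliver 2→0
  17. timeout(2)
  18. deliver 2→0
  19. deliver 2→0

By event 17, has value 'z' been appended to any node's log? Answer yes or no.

yes

[1] timeout(1) → N1(cand t1 [-])
[2] deliver 1→0 → N0(foll t1 [-])
[3] deliver 0→1 → N1(lead t1 [-])
[4] propose(1,'p') → N1(lead t1 [p])
[5] deliver 1→0 → N0(foll t1 [p])
[6] deliver 0→1 → ∅
[7] timeout(1) → N1(cand t2 [p])
[8] deliver 1→0 → N0(foll t2 [p])
[9] deliver 0→1 → N1(lead t2 [p])
[10] propose(1,'z') → N1(lead t2 [p,z])
[11] deliver 0→2 → ∅
[12] crash(0) → N0(✗foll t2 [p])
[13] recover(0) → N0(foll t2 [p])
[14] deliver 0→1 → ∅
[15] deliver 1→0 → N0(foll t2 [p,z])
[16] deliver 2→0 → ∅
[17] timeout(2) → N2(cand t1 [-])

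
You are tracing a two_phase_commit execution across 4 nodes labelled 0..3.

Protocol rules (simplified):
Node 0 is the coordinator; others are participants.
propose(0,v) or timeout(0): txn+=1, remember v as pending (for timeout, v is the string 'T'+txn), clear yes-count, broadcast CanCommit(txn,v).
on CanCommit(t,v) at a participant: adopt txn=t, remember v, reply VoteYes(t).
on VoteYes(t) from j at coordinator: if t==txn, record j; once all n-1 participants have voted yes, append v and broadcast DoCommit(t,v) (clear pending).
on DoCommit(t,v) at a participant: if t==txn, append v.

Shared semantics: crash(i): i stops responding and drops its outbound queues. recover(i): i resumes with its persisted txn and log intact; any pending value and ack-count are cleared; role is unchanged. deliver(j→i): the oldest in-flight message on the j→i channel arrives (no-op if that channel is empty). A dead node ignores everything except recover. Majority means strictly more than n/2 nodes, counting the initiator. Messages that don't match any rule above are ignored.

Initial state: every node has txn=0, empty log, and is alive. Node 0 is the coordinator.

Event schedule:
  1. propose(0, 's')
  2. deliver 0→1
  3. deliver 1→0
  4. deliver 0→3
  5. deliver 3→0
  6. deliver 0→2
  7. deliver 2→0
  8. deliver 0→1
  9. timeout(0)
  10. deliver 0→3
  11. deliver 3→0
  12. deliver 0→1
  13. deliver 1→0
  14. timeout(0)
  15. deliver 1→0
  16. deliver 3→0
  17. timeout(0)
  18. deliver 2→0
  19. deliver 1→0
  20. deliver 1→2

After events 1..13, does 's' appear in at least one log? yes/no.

yes

1. propose(0,'s'):  <0:coor t1 ->
2. deliver 0→1:  <1:part t1 ->
3. deliver 1→0:  nop
4. deliver 0→3:  <3:part t1 ->
5. deliver 3→0:  nop
6. deliver 0→2:  <2:part t1 ->
7. deliver 2→0:  <0:coor t1 s>
8. deliver 0→1:  <1:part t1 s>
9. timeout(0):  <0:coor t2 s>
10. deliver 0→3:  <3:part t1 s>
11. deliver 3→0:  nop
12. deliver 0→1:  <1:part t2 s>
13. deliver 1→0:  nop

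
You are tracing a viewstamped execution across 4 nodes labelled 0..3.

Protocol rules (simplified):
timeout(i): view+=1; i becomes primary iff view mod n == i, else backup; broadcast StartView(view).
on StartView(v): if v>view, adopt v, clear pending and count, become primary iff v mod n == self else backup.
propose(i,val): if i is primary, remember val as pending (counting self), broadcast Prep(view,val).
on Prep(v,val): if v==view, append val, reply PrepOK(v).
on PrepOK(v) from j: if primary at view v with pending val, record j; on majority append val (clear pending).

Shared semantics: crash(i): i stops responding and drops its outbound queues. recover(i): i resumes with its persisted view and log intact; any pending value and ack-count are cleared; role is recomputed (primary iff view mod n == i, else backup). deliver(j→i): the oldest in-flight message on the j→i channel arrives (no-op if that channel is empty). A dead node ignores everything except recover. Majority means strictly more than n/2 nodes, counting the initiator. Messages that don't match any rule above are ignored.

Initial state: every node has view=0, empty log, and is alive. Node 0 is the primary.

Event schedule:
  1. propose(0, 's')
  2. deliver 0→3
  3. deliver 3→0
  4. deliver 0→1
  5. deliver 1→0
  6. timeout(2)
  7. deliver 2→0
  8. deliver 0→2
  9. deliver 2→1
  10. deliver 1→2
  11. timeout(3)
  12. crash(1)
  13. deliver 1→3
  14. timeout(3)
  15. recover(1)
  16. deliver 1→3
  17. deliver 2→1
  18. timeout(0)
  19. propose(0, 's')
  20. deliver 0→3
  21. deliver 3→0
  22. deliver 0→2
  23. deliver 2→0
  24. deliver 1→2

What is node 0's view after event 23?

step 1 propose(0,'s'): —
step 2 deliver 0→3: 3={back,v=0,log=s}
step 3 deliver 3→0: —
step 4 deliver 0→1: 1={back,v=0,log=s}
step 5 deliver 1→0: 0={prim,v=0,log=s}
step 6 timeout(2): 2={back,v=1,log=-}
step 7 deliver 2→0: 0={back,v=1,log=s}
step 8 deliver 0→2: —
step 9 deliver 2→1: 1={prim,v=1,log=s}
step 10 deliver 1→2: —
step 11 timeout(3): 3={back,v=1,log=s}
step 12 crash(1): 1={✗prim,v=1,log=s}
step 13 deliver 1→3: —
step 14 timeout(3): 3={back,v=2,log=s}
step 15 recover(1): 1={prim,v=1,log=s}
step 16 deliver 1→3: —
step 17 deliver 2→1: —
step 18 timeout(0): 0={back,v=2,log=s}
step 19 propose(0,'s'): —
step 20 deliver 0→3: —
step 21 deliver 3→0: —
step 22 deliver 0→2: 2={prim,v=2,log=-}
step 23 deliver 2→0: —

2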